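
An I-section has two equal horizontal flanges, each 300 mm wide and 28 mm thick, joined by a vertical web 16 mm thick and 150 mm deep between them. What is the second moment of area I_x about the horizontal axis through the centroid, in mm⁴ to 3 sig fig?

I_x ≈ 1.39 × 10⁸ mm⁴

Treat the section as a set of non-overlapping primitives; coordinates are from the bounding-box lower-left.
Bottom flange: 300 × 28, A = 8 400 mm², y = 14 mm, Ī = 548 800 mm⁴.
Web: 16 × 150, A = 2 400 mm², y = 103 mm, Ī = 4 500 000 mm⁴.
Top flange: 300 × 28, A = 8 400 mm², y = 192 mm, Ī = 548 800 mm⁴.
By symmetry the centroid is at mid-height, ȳ = 103 mm.
Transfer each piece to the horizontal axis through the centroid using Ī + A·d² with d = y − 103:
  bottom flange: d = -89 mm → contributes +67 085 200 mm⁴
  web: d = 0 mm → contributes +4 500 000 mm⁴
  top flange: d = 89 mm → contributes +67 085 200 mm⁴
Total I = 138 670 400 mm⁴.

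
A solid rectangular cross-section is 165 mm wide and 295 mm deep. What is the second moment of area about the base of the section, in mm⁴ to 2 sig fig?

I_base ≈ 1.4 × 10⁹ mm⁴

The section: 165 × 295, A = 48 675 mm², y = 147.5 mm, Ī = 352 995 156 mm⁴.
Transfer it to the bottom edge using Ī + A·d² with d = y − 0:
  the section: d = 147.5 mm → contributes +1 411 980 625 mm⁴
Total I = 1 411 980 625 mm⁴.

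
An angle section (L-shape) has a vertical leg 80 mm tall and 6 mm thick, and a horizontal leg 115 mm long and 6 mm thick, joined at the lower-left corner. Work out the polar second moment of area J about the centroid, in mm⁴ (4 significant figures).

J ≈ 2.201 × 10⁶ mm⁴

Break the section into simple shapes (no overlaps), measuring from the bottom-left corner of the bounding box.
Vertical leg: 6 × 80, A = 480 mm², y = 40 mm, Ī = 256 000 mm⁴.
Horizontal leg (remainder): 109 × 6, A = 654 mm², y = 3 mm, Ī = 1 962 mm⁴.
Centroid: ȳ = ΣA·y / ΣA = 18.6614 mm.
Transfer each piece to the centroidal x-axis using Ī + A·d² with d = y − 18.6614:
  vertical leg: d = 21.3386 mm → contributes +474 562 mm⁴
  horizontal leg (remainder): d = -15.6614 mm → contributes +162 374 mm⁴
Total I = 636 936 mm⁴.
For the y-axis: x̄ = 36.1614 mm.
Repeating about the centroidal y-axis gives I_y = 1 564 208 mm⁴.
Polar second moment: J = I_x + I_y = 2 201 144 mm⁴.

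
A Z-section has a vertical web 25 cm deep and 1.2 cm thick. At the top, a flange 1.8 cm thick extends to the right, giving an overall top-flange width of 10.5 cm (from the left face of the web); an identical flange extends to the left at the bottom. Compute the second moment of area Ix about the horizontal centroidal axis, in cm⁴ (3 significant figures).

Ix ≈ 6080 cm⁴

Split into non-overlapping primitives; take the origin at the lower-left of the bounding box.
Web: 1.2 × 25, A = 30 cm², y = 12.5 cm, Ī = 1562.5 cm⁴.
Top flange (beyond web): 9.3 × 1.8, A = 16.74 cm², y = 24.1 cm, Ī = 4.5198 cm⁴.
Bottom flange (beyond web): 9.3 × 1.8, A = 16.74 cm², y = 0.9 cm, Ī = 4.5198 cm⁴.
Centroid: ȳ = ΣA·y / ΣA = 12.5 cm.
Transfer each piece to the horizontal centroidal axis using Ī + A·d² with d = y − 12.5:
  web: d = 0 cm → contributes +1562.5 cm⁴
  top flange (beyond web): d = 11.6 cm → contributes +2257.1 cm⁴
  bottom flange (beyond web): d = -11.6 cm → contributes +2257.1 cm⁴
Total I = 6076.6 cm⁴.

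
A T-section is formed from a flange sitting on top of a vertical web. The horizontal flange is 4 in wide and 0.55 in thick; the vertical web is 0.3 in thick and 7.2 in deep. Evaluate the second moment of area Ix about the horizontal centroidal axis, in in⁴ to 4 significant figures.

Split into non-overlapping primitives; take the origin at the lower-left of the bounding box.
Flange: 4 × 0.55, A = 2.2 in², y = 7.475 in, Ī = 0.0554583 in⁴.
Web: 0.3 × 7.2, A = 2.16 in², y = 3.6 in, Ī = 9.3312 in⁴.
Centroid: ȳ = ΣA·y / ΣA = 5.55528 in.
Transfer each piece to the horizontal centroidal axis using Ī + A·d² with d = y − 5.55528:
  flange: d = 1.91972 in → contributes +8.16321 in⁴
  web: d = -1.95528 in → contributes +17.5891 in⁴
Total I = 25.7523 in⁴.

Ix ≈ 25.75 in⁴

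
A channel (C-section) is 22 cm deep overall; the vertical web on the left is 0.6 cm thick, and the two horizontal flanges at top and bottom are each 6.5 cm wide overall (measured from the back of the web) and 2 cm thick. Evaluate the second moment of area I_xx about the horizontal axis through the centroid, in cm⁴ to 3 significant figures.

I_xx ≈ 2900 cm⁴

Decompose the section into non-overlapping parts with the origin at the bottom-left of its bounding rectangle.
Web: 0.6 × 22, A = 13.2 cm², y = 11 cm, Ī = 532.4 cm⁴.
Top flange (beyond web): 5.9 × 2, A = 11.8 cm², y = 21 cm, Ī = 3.9333 cm⁴.
Bottom flange (beyond web): 5.9 × 2, A = 11.8 cm², y = 1 cm, Ī = 3.9333 cm⁴.
By symmetry the centroid is at mid-height, ȳ = 11 cm.
Transfer each piece to the horizontal axis through the centroid using Ī + A·d² with d = y − 11:
  web: d = 0 cm → contributes +532.4 cm⁴
  top flange (beyond web): d = 10 cm → contributes +1183.9 cm⁴
  bottom flange (beyond web): d = -10 cm → contributes +1183.9 cm⁴
Total I = 2900.3 cm⁴.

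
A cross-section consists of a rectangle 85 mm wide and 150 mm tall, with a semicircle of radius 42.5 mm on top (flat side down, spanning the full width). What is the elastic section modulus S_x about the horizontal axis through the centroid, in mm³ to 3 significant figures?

S_x ≈ 4.41 × 10⁵ mm³

Decompose the section into non-overlapping parts with the origin at the bottom-left of its bounding rectangle.
Rectangular body: 85 × 150, A = 12 750 mm², y = 75 mm, Ī = 23 906 250 mm⁴.
Semicircular cap: semicircle r = 42.5, A = 2837.3 mm², y = 168.04 mm, Ī = 358 086 mm⁴.
Centroid: ȳ = ΣA·y / ΣA = 91.935 mm.
Transfer each piece to the horizontal axis through the centroid using Ī + A·d² with d = y − 91.935:
  rectangular body: d = -16.935 mm → contributes +27 562 899 mm⁴
  semicircular cap: d = 76.103 mm → contributes +16 790 285 mm⁴
Total I = 44 353 184 mm⁴.
Extreme fibre distance c = 100.56 mm; S = I/c = 441 040 mm³.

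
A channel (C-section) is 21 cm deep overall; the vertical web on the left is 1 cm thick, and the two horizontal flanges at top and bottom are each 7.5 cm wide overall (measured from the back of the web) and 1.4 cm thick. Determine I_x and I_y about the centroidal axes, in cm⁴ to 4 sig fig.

I_x ≈ 2523 cm⁴, I_y ≈ 202.9 cm⁴

Break the section into simple shapes (no overlaps), measuring from the bottom-left corner of the bounding box.
Web: 1 × 21, A = 21 cm², y = 10.5 cm, Ī = 771.75 cm⁴.
Top flange (beyond web): 6.5 × 1.4, A = 9.1 cm², y = 20.3 cm, Ī = 1.48633 cm⁴.
Bottom flange (beyond web): 6.5 × 1.4, A = 9.1 cm², y = 0.7 cm, Ī = 1.48633 cm⁴.
By symmetry the centroid is at mid-height, ȳ = 10.5 cm.
Transfer each piece to the centroidal x-axis using Ī + A·d² with d = y − 10.5:
  web: d = 0 cm → contributes +771.75 cm⁴
  top flange (beyond web): d = 9.8 cm → contributes +875.45 cm⁴
  bottom flange (beyond web): d = -9.8 cm → contributes +875.45 cm⁴
Total I = 2522.65 cm⁴.
For the y-axis: x̄ = 2.24107 cm.
Repeating about the centroidal y-axis gives I_y = 202.939 cm⁴.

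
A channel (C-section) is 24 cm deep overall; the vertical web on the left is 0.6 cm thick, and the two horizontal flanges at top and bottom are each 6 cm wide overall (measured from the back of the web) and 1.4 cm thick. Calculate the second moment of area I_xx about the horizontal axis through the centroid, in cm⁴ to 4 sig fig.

Treat the section as a set of non-overlapping primitives; coordinates are from the bounding-box lower-left.
Web: 0.6 × 24, A = 14.4 cm², y = 12 cm, Ī = 691.2 cm⁴.
Top flange (beyond web): 5.4 × 1.4, A = 7.56 cm², y = 23.3 cm, Ī = 1.2348 cm⁴.
Bottom flange (beyond web): 5.4 × 1.4, A = 7.56 cm², y = 0.7 cm, Ī = 1.2348 cm⁴.
By symmetry the centroid is at mid-height, ȳ = 12 cm.
Transfer each piece to the horizontal axis through the centroid using Ī + A·d² with d = y − 12:
  web: d = 0 cm → contributes +691.2 cm⁴
  top flange (beyond web): d = 11.3 cm → contributes +966.571 cm⁴
  bottom flange (beyond web): d = -11.3 cm → contributes +966.571 cm⁴
Total I = 2624.34 cm⁴.

I_xx ≈ 2624 cm⁴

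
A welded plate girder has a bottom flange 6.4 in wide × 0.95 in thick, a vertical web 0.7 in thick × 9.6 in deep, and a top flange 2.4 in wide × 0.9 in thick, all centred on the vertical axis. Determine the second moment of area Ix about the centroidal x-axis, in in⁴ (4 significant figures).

Ix ≈ 252.2 in⁴

Break the section into simple shapes (no overlaps), measuring from the bottom-left corner of the bounding box.
Bottom plate: 6.4 × 0.95, A = 6.08 in², y = 0.475 in, Ī = 0.457267 in⁴.
Web plate: 0.7 × 9.6, A = 6.72 in², y = 5.75 in, Ī = 51.6096 in⁴.
Top plate: 2.4 × 0.9, A = 2.16 in², y = 11 in, Ī = 0.1458 in⁴.
Centroid: ȳ = ΣA·y / ΣA = 4.36417 in.
Transfer each piece to the centroidal x-axis using Ī + A·d² with d = y − 4.36417:
  bottom plate: d = -3.88917 in → contributes +92.4212 in⁴
  web plate: d = 1.38583 in → contributes +64.5155 in⁴
  top plate: d = 6.63583 in → contributes +95.2597 in⁴
Total I = 252.196 in⁴.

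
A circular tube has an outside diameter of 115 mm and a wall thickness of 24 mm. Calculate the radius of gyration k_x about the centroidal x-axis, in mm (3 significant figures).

k_x ≈ 33.3 mm

Decompose the section into non-overlapping parts with the origin at the bottom-left of its bounding rectangle.
Outer circle: ⌀115, A = 10 387 mm², y = 57.5 mm, Ī = 8 585 414 mm⁴.
Bore (subtracted): ⌀67, A = 3525.7 mm², y = 57.5 mm, Ī = 989 166 mm⁴.
By symmetry the centroid is at mid-height, ȳ = 57.5 mm.
All pieces are centred on the centroidal x-axis, so I = ΣĪ (holes subtracted) = 7 596 249 mm⁴.
Radius of gyration: k = √(I/A) = √(7 596 249 / 6861.2) = 33.273 mm.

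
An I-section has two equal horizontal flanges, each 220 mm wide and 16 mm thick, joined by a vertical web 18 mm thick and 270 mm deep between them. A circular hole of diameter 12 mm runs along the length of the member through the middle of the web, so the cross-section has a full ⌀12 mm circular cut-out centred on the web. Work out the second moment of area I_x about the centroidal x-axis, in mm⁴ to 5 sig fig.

I_x ≈ 1.7363 × 10⁸ mm⁴

Break the section into simple shapes (no overlaps), measuring from the bottom-left corner of the bounding box.
Bottom flange: 220 × 16, A = 3 520 mm², y = 8 mm, Ī = 75093.33 mm⁴.
Web: 18 × 270, A = 4 860 mm², y = 151 mm, Ī = 29 524 500 mm⁴.
Top flange: 220 × 16, A = 3 520 mm², y = 294 mm, Ī = 75093.33 mm⁴.
Hole (subtracted): ⌀12, A = 113.0973 mm², y = 151 mm, Ī = 1017.876 mm⁴.
By symmetry the centroid is at mid-height, ȳ = 151 mm.
Transfer each piece to the centroidal x-axis using Ī + A·d² with d = y − 151:
  bottom flange: d = -143 mm → contributes +72 055 573 mm⁴
  web: d = 0 mm → contributes +29 524 500 mm⁴
  top flange: d = 143 mm → contributes +72 055 573 mm⁴
  hole: d = 0 mm → contributes −1017.876 mm⁴
Total I = 173 634 629 mm⁴.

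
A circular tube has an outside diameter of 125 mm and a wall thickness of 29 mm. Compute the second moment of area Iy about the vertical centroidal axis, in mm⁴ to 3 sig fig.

Iy ≈ 1.10 × 10⁷ mm⁴

Decompose the section into non-overlapping parts with the origin at the bottom-left of its bounding rectangle.
Outer circle: ⌀125, A = 12 272 mm², x = 62.5 mm, Ī = 11 984 225 mm⁴.
Bore (subtracted): ⌀67, A = 3525.7 mm², x = 62.5 mm, Ī = 989 166 mm⁴.
By symmetry the centroid is at mid-width, x̄ = 62.5 mm.
All pieces are centred on the vertical centroidal axis, so I = ΣĪ (holes subtracted) = 10 995 059 mm⁴.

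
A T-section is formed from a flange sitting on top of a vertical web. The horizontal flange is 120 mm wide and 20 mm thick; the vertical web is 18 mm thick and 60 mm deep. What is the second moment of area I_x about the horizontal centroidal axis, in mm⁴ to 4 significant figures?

I_x ≈ 1.596 × 10⁶ mm⁴

Treat the section as a set of non-overlapping primitives; coordinates are from the bounding-box lower-left.
Flange: 120 × 20, A = 2 400 mm², y = 70 mm, Ī = 80 000 mm⁴.
Web: 18 × 60, A = 1 080 mm², y = 30 mm, Ī = 324 000 mm⁴.
Centroid: ȳ = ΣA·y / ΣA = 57.5862 mm.
Transfer each piece to the horizontal centroidal axis using Ī + A·d² with d = y − 57.5862:
  flange: d = 12.4138 mm → contributes +449 845 mm⁴
  web: d = -27.5862 mm → contributes +1 145 879 mm⁴
Total I = 1 595 724 mm⁴.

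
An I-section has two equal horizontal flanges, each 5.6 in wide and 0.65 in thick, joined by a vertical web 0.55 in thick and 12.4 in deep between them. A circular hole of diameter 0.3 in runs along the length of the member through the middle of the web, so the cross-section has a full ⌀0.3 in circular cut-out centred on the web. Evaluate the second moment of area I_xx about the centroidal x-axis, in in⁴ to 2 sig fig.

I_xx ≈ 400 in⁴

Treat the section as a set of non-overlapping primitives; coordinates are from the bounding-box lower-left.
Bottom flange: 5.6 × 0.65, A = 3.64 in², y = 0.325 in, Ī = 0.1282 in⁴.
Web: 0.55 × 12.4, A = 6.82 in², y = 6.85 in, Ī = 87.39 in⁴.
Top flange: 5.6 × 0.65, A = 3.64 in², y = 13.38 in, Ī = 0.1282 in⁴.
Hole (subtracted): ⌀0.3, A = 0.07069 in², y = 6.85 in, Ī = 0.0003976 in⁴.
By symmetry the centroid is at mid-height, ȳ = 6.85 in.
Transfer each piece to the centroidal x-axis using Ī + A·d² with d = y − 6.85:
  bottom flange: d = -6.525 in → contributes +155.1 in⁴
  web: d = 0 in → contributes +87.39 in⁴
  top flange: d = 6.525 in → contributes +155.1 in⁴
  hole: d = 0 in → contributes −0.0003976 in⁴
Total I = 397.6 in⁴.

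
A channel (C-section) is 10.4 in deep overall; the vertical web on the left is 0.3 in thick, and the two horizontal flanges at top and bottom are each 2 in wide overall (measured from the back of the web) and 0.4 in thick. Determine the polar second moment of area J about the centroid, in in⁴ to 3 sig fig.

Treat the section as a set of non-overlapping primitives; coordinates are from the bounding-box lower-left.
Web: 0.3 × 10.4, A = 3.12 in², y = 5.2 in, Ī = 28.122 in⁴.
Top flange (beyond web): 1.7 × 0.4, A = 0.68 in², y = 10.2 in, Ī = 0.0090667 in⁴.
Bottom flange (beyond web): 1.7 × 0.4, A = 0.68 in², y = 0.2 in, Ī = 0.0090667 in⁴.
By symmetry the centroid is at mid-height, ȳ = 5.2 in.
Transfer each piece to the centroidal x-axis using Ī + A·d² with d = y − 5.2:
  web: d = 0 in → contributes +28.122 in⁴
  top flange (beyond web): d = 5 in → contributes +17.009 in⁴
  bottom flange (beyond web): d = -5 in → contributes +17.009 in⁴
Total I = 62.14 in⁴.
For the y-axis: x̄ = 0.45357 in.
Repeating about the centroidal y-axis gives I_y = 1.2981 in⁴.
Polar second moment: J = I_x + I_y = 63.438 in⁴.

J ≈ 63.4 in⁴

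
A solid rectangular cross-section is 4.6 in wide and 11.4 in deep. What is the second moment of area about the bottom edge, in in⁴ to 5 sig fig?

The section: 4.6 × 11.4, A = 52.44 in², y = 5.7 in, Ī = 567.9252 in⁴.
Transfer it to the base of the section using Ī + A·d² with d = y − 0:
  the section: d = 5.7 in → contributes +2271.701 in⁴
Total I = 2271.701 in⁴.

I_base ≈ 2271.7 in⁴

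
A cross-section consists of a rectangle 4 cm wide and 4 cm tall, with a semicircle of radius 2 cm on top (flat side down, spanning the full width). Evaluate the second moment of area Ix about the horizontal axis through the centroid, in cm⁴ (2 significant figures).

Ix ≈ 60 cm⁴

Treat the section as a set of non-overlapping primitives; coordinates are from the bounding-box lower-left.
Rectangular body: 4 × 4, A = 16 cm², y = 2 cm, Ī = 21.33 cm⁴.
Semicircular cap: semicircle r = 2, A = 6.283 cm², y = 4.849 cm, Ī = 1.756 cm⁴.
Centroid: ȳ = ΣA·y / ΣA = 2.803 cm.
Transfer each piece to the horizontal axis through the centroid using Ī + A·d² with d = y − 2.803:
  rectangular body: d = -0.8033 cm → contributes +31.66 cm⁴
  semicircular cap: d = 2.046 cm → contributes +28.05 cm⁴
Total I = 59.7 cm⁴.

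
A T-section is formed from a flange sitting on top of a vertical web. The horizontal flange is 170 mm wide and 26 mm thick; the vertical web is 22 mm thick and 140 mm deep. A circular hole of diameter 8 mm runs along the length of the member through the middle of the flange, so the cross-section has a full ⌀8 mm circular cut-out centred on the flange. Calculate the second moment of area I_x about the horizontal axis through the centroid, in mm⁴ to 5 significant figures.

Split into non-overlapping primitives; take the origin at the lower-left of the bounding box.
Flange: 170 × 26, A = 4 420 mm², y = 153 mm, Ī = 248993.3 mm⁴.
Web: 22 × 140, A = 3 080 mm², y = 70 mm, Ī = 5 030 667 mm⁴.
Hole (subtracted): ⌀8, A = 50.26548 mm², y = 153 mm, Ī = 201.0619 mm⁴.
Centroid: ȳ = ΣA·y / ΣA = 118.6847 mm.
Transfer each piece to the horizontal axis through the centroid using Ī + A·d² with d = y − 118.6847:
  flange: d = 34.31532 mm → contributes +5 453 724 mm⁴
  web: d = -48.68468 mm → contributes +12 330 878 mm⁴
  hole: d = 34.31532 mm → contributes −59390.73 mm⁴
Total I = 17 725 211 mm⁴.

I_x ≈ 1.7725 × 10⁷ mm⁴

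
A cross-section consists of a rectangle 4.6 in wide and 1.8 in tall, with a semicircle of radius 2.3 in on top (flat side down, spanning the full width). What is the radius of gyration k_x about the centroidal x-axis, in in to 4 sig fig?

Split into non-overlapping primitives; take the origin at the lower-left of the bounding box.
Rectangular body: 4.6 × 1.8, A = 8.28 in², y = 0.9 in, Ī = 2.2356 in⁴.
Semicircular cap: semicircle r = 2.3, A = 8.30951 in², y = 2.77615 in, Ī = 3.07145 in⁴.
Centroid: ȳ = ΣA·y / ΣA = 1.83974 in.
Transfer each piece to the centroidal x-axis using Ī + A·d² with d = y − 1.83974:
  rectangular body: d = -0.939744 in → contributes +9.54782 in⁴
  semicircular cap: d = 0.936406 in → contributes +10.3577 in⁴
Total I = 19.9055 in⁴.
Radius of gyration: k = √(I/A) = √(19.9055 / 16.5895) = 1.09539 in.

k_x ≈ 1.095 in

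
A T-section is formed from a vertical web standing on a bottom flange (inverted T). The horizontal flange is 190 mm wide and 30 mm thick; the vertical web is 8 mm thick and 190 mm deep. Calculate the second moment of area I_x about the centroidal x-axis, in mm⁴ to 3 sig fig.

I_x ≈ 1.95 × 10⁷ mm⁴

Break the section into simple shapes (no overlaps), measuring from the bottom-left corner of the bounding box.
Flange: 190 × 30, A = 5 700 mm², y = 15 mm, Ī = 427 500 mm⁴.
Web: 8 × 190, A = 1 520 mm², y = 125 mm, Ī = 4 572 667 mm⁴.
Centroid: ȳ = ΣA·y / ΣA = 38.158 mm.
Transfer each piece to the centroidal x-axis using Ī + A·d² with d = y − 38.158:
  flange: d = -23.158 mm → contributes +3 484 342 mm⁴
  web: d = 86.842 mm → contributes +16 035 825 mm⁴
Total I = 19 520 167 mm⁴.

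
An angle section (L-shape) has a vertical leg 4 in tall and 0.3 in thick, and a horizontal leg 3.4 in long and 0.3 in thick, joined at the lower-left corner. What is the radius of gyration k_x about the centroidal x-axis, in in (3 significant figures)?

k_x ≈ 1.26 in

Break the section into simple shapes (no overlaps), measuring from the bottom-left corner of the bounding box.
Vertical leg: 0.3 × 4, A = 1.2 in², y = 2 in, Ī = 1.6 in⁴.
Horizontal leg (remainder): 3.1 × 0.3, A = 0.93 in², y = 0.15 in, Ī = 0.006975 in⁴.
Centroid: ȳ = ΣA·y / ΣA = 1.1923 in.
Transfer each piece to the centroidal x-axis using Ī + A·d² with d = y − 1.1923:
  vertical leg: d = 0.80775 in → contributes +2.3829 in⁴
  horizontal leg (remainder): d = -1.0423 in → contributes +1.0172 in⁴
Total I = 3.4002 in⁴.
Radius of gyration: k = √(I/A) = √(3.4002 / 2.13) = 1.2635 in.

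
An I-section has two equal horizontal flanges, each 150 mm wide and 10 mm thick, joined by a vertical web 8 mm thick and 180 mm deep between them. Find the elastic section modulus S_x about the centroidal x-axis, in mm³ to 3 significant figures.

S_x ≈ 3.10 × 10⁵ mm³

Split into non-overlapping primitives; take the origin at the lower-left of the bounding box.
Bottom flange: 150 × 10, A = 1 500 mm², y = 5 mm, Ī = 12 500 mm⁴.
Web: 8 × 180, A = 1 440 mm², y = 100 mm, Ī = 3 888 000 mm⁴.
Top flange: 150 × 10, A = 1 500 mm², y = 195 mm, Ī = 12 500 mm⁴.
By symmetry the centroid is at mid-height, ȳ = 100 mm.
Transfer each piece to the centroidal x-axis using Ī + A·d² with d = y − 100:
  bottom flange: d = -95 mm → contributes +13 550 000 mm⁴
  web: d = 0 mm → contributes +3 888 000 mm⁴
  top flange: d = 95 mm → contributes +13 550 000 mm⁴
Total I = 30 988 000 mm⁴.
Extreme fibre distance c = 100 mm; S = I/c = 309 880 mm³.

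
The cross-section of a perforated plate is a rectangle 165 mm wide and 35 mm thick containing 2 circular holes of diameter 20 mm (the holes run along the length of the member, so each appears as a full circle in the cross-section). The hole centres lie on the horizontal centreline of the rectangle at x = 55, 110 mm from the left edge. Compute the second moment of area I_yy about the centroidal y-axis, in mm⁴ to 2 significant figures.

Treat the section as a set of non-overlapping primitives; coordinates are from the bounding-box lower-left.
Plate: 165 × 35, A = 5 775 mm², x = 82.5 mm, Ī = 13 102 031 mm⁴.
Hole 1 (subtracted): ⌀20, A = 314.2 mm², x = 55 mm, Ī = 7 854 mm⁴.
Hole 2 (subtracted): ⌀20, A = 314.2 mm², x = 110 mm, Ī = 7 854 mm⁴.
By symmetry the centroid is at mid-width, x̄ = 82.5 mm.
Transfer each piece to the centroidal y-axis using Ī + A·d² with d = x − 82.5:
  plate: d = 0 mm → contributes +13 102 031 mm⁴
  hole 1: d = -27.5 mm → contributes −245 437 mm⁴
  hole 2: d = 27.5 mm → contributes −245 437 mm⁴
Total I = 12 611 157 mm⁴.

I_yy ≈ 1.3 × 10⁷ mm⁴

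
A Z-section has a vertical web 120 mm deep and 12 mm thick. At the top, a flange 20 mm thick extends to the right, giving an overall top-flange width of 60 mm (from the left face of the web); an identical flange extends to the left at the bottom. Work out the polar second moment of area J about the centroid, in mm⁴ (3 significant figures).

Decompose the section into non-overlapping parts with the origin at the bottom-left of its bounding rectangle.
Web: 12 × 120, A = 1 440 mm², y = 60 mm, Ī = 1 728 000 mm⁴.
Top flange (beyond web): 48 × 20, A = 960 mm², y = 110 mm, Ī = 32 000 mm⁴.
Bottom flange (beyond web): 48 × 20, A = 960 mm², y = 10 mm, Ī = 32 000 mm⁴.
Centroid: ȳ = ΣA·y / ΣA = 60 mm.
Transfer each piece to the centroidal x-axis using Ī + A·d² with d = y − 60:
  web: d = 0 mm → contributes +1 728 000 mm⁴
  top flange (beyond web): d = 50 mm → contributes +2 432 000 mm⁴
  bottom flange (beyond web): d = -50 mm → contributes +2 432 000 mm⁴
Total I = 6 592 000 mm⁴.
For the y-axis: x̄ = 54 mm.
Repeating about the centroidal y-axis gives I_y = 2 113 920 mm⁴.
Polar second moment: J = I_x + I_y = 8 705 920 mm⁴.

J ≈ 8.71 × 10⁶ mm⁴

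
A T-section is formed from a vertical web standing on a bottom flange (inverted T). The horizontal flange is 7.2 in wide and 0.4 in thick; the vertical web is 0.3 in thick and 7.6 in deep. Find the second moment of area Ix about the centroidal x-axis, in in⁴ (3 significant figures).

Decompose the section into non-overlapping parts with the origin at the bottom-left of its bounding rectangle.
Flange: 7.2 × 0.4, A = 2.88 in², y = 0.2 in, Ī = 0.0384 in⁴.
Web: 0.3 × 7.6, A = 2.28 in², y = 4.2 in, Ī = 10.974 in⁴.
Centroid: ȳ = ΣA·y / ΣA = 1.9674 in.
Transfer each piece to the centroidal x-axis using Ī + A·d² with d = y − 1.9674:
  flange: d = -1.7674 in → contributes +9.0351 in⁴
  web: d = 2.2326 in → contributes +22.339 in⁴
Total I = 31.374 in⁴.

Ix ≈ 31.4 in⁴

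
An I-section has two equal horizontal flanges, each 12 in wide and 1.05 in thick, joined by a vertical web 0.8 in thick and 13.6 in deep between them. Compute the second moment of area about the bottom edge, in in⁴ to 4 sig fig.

I_base ≈ 3745 in⁴

Split into non-overlapping primitives; take the origin at the lower-left of the bounding box.
Bottom flange: 12 × 1.05, A = 12.6 in², y = 0.525 in, Ī = 1.15763 in⁴.
Web: 0.8 × 13.6, A = 10.88 in², y = 7.85 in, Ī = 167.697 in⁴.
Top flange: 12 × 1.05, A = 12.6 in², y = 15.175 in, Ī = 1.15763 in⁴.
Transfer each piece to a horizontal axis along the bottom face using Ī + A·d² with d = y − 0:
  bottom flange: d = 0.525 in → contributes +4.6305 in⁴
  web: d = 7.85 in → contributes +838.15 in⁴
  top flange: d = 15.175 in → contributes +2902.69 in⁴
Total I = 3745.47 in⁴.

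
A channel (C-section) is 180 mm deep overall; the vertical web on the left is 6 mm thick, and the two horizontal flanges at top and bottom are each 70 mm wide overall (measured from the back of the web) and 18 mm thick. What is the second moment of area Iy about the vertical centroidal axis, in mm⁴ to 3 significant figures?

Break the section into simple shapes (no overlaps), measuring from the bottom-left corner of the bounding box.
Web: 6 × 180, A = 1 080 mm², x = 3 mm, Ī = 3 240 mm⁴.
Top flange (beyond web): 64 × 18, A = 1 152 mm², x = 38 mm, Ī = 393 216 mm⁴.
Bottom flange (beyond web): 64 × 18, A = 1 152 mm², x = 38 mm, Ī = 393 216 mm⁴.
Centroid: x̄ = ΣA·x / ΣA = 26.83 mm.
Transfer each piece to the vertical centroidal axis using Ī + A·d² with d = x − 26.83:
  web: d = -23.83 mm → contributes +616 527 mm⁴
  top flange (beyond web): d = 11.17 mm → contributes +536 955 mm⁴
  bottom flange (beyond web): d = 11.17 mm → contributes +536 955 mm⁴
Total I = 1 690 438 mm⁴.

Iy ≈ 1.69 × 10⁶ mm⁴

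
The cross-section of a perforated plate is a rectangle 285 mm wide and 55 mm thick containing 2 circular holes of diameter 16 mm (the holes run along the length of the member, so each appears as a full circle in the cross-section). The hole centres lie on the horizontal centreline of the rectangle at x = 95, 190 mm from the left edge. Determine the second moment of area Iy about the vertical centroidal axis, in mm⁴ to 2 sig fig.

Decompose the section into non-overlapping parts with the origin at the bottom-left of its bounding rectangle.
Plate: 285 × 55, A = 15 675 mm², x = 142.5 mm, Ī = 106 100 156 mm⁴.
Hole 1 (subtracted): ⌀16, A = 201.1 mm², x = 95 mm, Ī = 3 217 mm⁴.
Hole 2 (subtracted): ⌀16, A = 201.1 mm², x = 190 mm, Ī = 3 217 mm⁴.
By symmetry the centroid is at mid-width, x̄ = 142.5 mm.
Transfer each piece to the vertical centroidal axis using Ī + A·d² with d = x − 142.5:
  plate: d = 0 mm → contributes +106 100 156 mm⁴
  hole 1: d = -47.5 mm → contributes −456 863 mm⁴
  hole 2: d = 47.5 mm → contributes −456 863 mm⁴
Total I = 105 186 430 mm⁴.

Iy ≈ 1.1 × 10⁸ mm⁴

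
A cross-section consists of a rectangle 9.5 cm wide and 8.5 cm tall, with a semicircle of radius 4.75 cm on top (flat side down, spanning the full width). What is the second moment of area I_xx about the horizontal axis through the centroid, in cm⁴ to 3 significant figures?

Split into non-overlapping primitives; take the origin at the lower-left of the bounding box.
Rectangular body: 9.5 × 8.5, A = 80.75 cm², y = 4.25 cm, Ī = 486.18 cm⁴.
Semicircular cap: semicircle r = 4.75, A = 35.441 cm², y = 10.516 cm, Ī = 55.874 cm⁴.
Centroid: ȳ = ΣA·y / ΣA = 6.1613 cm.
Transfer each piece to the horizontal axis through the centroid using Ī + A·d² with d = y − 6.1613:
  rectangular body: d = -1.9113 cm → contributes +781.16 cm⁴
  semicircular cap: d = 4.3547 cm → contributes +727.96 cm⁴
Total I = 1509.1 cm⁴.

I_xx ≈ 1510 cm⁴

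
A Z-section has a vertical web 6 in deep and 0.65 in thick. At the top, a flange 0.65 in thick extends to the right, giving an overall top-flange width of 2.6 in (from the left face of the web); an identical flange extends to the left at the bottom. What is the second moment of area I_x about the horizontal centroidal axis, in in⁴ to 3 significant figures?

Treat the section as a set of non-overlapping primitives; coordinates are from the bounding-box lower-left.
Web: 0.65 × 6, A = 3.9 in², y = 3 in, Ī = 11.7 in⁴.
Top flange (beyond web): 1.95 × 0.65, A = 1.2675 in², y = 5.675 in, Ī = 0.044627 in⁴.
Bottom flange (beyond web): 1.95 × 0.65, A = 1.2675 in², y = 0.325 in, Ī = 0.044627 in⁴.
Centroid: ȳ = ΣA·y / ΣA = 3 in.
Transfer each piece to the horizontal centroidal axis using Ī + A·d² with d = y − 3:
  web: d = 0 in → contributes +11.7 in⁴
  top flange (beyond web): d = 2.675 in → contributes +9.1144 in⁴
  bottom flange (beyond web): d = -2.675 in → contributes +9.1144 in⁴
Total I = 29.929 in⁴.

I_x ≈ 29.9 in⁴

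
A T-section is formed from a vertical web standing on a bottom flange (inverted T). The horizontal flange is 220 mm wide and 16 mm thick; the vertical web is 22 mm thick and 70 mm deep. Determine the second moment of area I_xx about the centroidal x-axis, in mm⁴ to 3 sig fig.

I_xx ≈ 2.68 × 10⁶ mm⁴

Break the section into simple shapes (no overlaps), measuring from the bottom-left corner of the bounding box.
Flange: 220 × 16, A = 3 520 mm², y = 8 mm, Ī = 75 093 mm⁴.
Web: 22 × 70, A = 1 540 mm², y = 51 mm, Ī = 628 833 mm⁴.
Centroid: ȳ = ΣA·y / ΣA = 21.087 mm.
Transfer each piece to the centroidal x-axis using Ī + A·d² with d = y − 21.087:
  flange: d = -13.087 mm → contributes +677 958 mm⁴
  web: d = 29.913 mm → contributes +2 006 810 mm⁴
Total I = 2 684 768 mm⁴.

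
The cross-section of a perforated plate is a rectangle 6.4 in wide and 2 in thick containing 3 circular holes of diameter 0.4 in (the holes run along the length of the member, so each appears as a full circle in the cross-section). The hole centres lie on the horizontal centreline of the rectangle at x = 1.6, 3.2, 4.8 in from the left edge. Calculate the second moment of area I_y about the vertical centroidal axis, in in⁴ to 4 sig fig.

I_y ≈ 43.04 in⁴

Treat the section as a set of non-overlapping primitives; coordinates are from the bounding-box lower-left.
Plate: 6.4 × 2, A = 12.8 in², x = 3.2 in, Ī = 43.6907 in⁴.
Hole 1 (subtracted): ⌀0.4, A = 0.125664 in², x = 1.6 in, Ī = 0.00125664 in⁴.
Hole 2 (subtracted): ⌀0.4, A = 0.125664 in², x = 3.2 in, Ī = 0.00125664 in⁴.
Hole 3 (subtracted): ⌀0.4, A = 0.125664 in², x = 4.8 in, Ī = 0.00125664 in⁴.
By symmetry the centroid is at mid-width, x̄ = 3.2 in.
Transfer each piece to the vertical centroidal axis using Ī + A·d² with d = x − 3.2:
  plate: d = 0 in → contributes +43.6907 in⁴
  hole 1: d = -1.6 in → contributes −0.322956 in⁴
  hole 2: d = 0 in → contributes −0.00125664 in⁴
  hole 3: d = 1.6 in → contributes −0.322956 in⁴
Total I = 43.0435 in⁴.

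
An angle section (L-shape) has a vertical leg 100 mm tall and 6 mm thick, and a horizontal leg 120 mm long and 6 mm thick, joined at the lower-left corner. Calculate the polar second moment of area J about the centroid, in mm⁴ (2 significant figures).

J ≈ 3.1 × 10⁶ mm⁴

Treat the section as a set of non-overlapping primitives; coordinates are from the bounding-box lower-left.
Vertical leg: 6 × 100, A = 600 mm², y = 50 mm, Ī = 500 000 mm⁴.
Horizontal leg (remainder): 114 × 6, A = 684 mm², y = 3 mm, Ī = 2 052 mm⁴.
Centroid: ȳ = ΣA·y / ΣA = 24.96 mm.
Transfer each piece to the centroidal x-axis using Ī + A·d² with d = y − 24.96:
  vertical leg: d = 25.04 mm → contributes +876 122 mm⁴
  horizontal leg (remainder): d = -21.96 mm → contributes +331 984 mm⁴
Total I = 1 208 106 mm⁴.
For the y-axis: x̄ = 34.96 mm.
Repeating about the centroidal y-axis gives I_y = 1 893 226 mm⁴.
Polar second moment: J = I_x + I_y = 3 101 332 mm⁴.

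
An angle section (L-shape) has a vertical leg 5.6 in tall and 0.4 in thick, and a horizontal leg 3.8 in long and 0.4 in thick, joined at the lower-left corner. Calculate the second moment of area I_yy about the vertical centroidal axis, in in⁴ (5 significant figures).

I_yy ≈ 4.3949 in⁴

Decompose the section into non-overlapping parts with the origin at the bottom-left of its bounding rectangle.
Vertical leg: 0.4 × 5.6, A = 2.24 in², x = 0.2 in, Ī = 0.02986667 in⁴.
Horizontal leg (remainder): 3.4 × 0.4, A = 1.36 in², x = 2.1 in, Ī = 1.310133 in⁴.
Centroid: x̄ = ΣA·x / ΣA = 0.9177778 in.
Transfer each piece to the vertical centroidal axis using Ī + A·d² with d = x − 0.9177778:
  vertical leg: d = -0.7177778 in → contributes +1.183926 in⁴
  horizontal leg (remainder): d = 1.182222 in → contributes +3.210936 in⁴
Total I = 4.394862 in⁴.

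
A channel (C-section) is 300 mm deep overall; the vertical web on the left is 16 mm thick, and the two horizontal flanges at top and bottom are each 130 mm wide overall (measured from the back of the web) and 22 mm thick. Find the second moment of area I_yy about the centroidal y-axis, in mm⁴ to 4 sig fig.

I_yy ≈ 1.590 × 10⁷ mm⁴

Break the section into simple shapes (no overlaps), measuring from the bottom-left corner of the bounding box.
Web: 16 × 300, A = 4 800 mm², x = 8 mm, Ī = 102 400 mm⁴.
Top flange (beyond web): 114 × 22, A = 2 508 mm², x = 73 mm, Ī = 2 716 164 mm⁴.
Bottom flange (beyond web): 114 × 22, A = 2 508 mm², x = 73 mm, Ī = 2 716 164 mm⁴.
Centroid: x̄ = ΣA·x / ΣA = 41.2152 mm.
Transfer each piece to the centroidal y-axis using Ī + A·d² with d = x − 41.2152:
  web: d = -33.2152 mm → contributes +5 397 985 mm⁴
  top flange (beyond web): d = 31.7848 mm → contributes +5 249 937 mm⁴
  bottom flange (beyond web): d = 31.7848 mm → contributes +5 249 937 mm⁴
Total I = 15 897 858 mm⁴.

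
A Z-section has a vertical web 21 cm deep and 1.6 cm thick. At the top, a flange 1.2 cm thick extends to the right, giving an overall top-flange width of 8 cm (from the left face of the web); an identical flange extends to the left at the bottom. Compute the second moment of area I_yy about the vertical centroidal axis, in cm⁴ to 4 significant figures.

Treat the section as a set of non-overlapping primitives; coordinates are from the bounding-box lower-left.
Web: 1.6 × 21, A = 33.6 cm², x = 7.2 cm, Ī = 7.168 cm⁴.
Top flange (beyond web): 6.4 × 1.2, A = 7.68 cm², x = 11.2 cm, Ī = 26.2144 cm⁴.
Bottom flange (beyond web): 6.4 × 1.2, A = 7.68 cm², x = 3.2 cm, Ī = 26.2144 cm⁴.
Centroid: x̄ = ΣA·x / ΣA = 7.2 cm.
Transfer each piece to the vertical centroidal axis using Ī + A·d² with d = x − 7.2:
  web: d = 0 cm → contributes +7.168 cm⁴
  top flange (beyond web): d = 4 cm → contributes +149.094 cm⁴
  bottom flange (beyond web): d = -4 cm → contributes +149.094 cm⁴
Total I = 305.357 cm⁴.

I_yy ≈ 305.4 cm⁴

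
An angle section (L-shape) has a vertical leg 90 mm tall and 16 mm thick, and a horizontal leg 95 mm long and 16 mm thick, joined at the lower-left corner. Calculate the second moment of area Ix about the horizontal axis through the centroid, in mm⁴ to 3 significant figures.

Ix ≈ 1.92 × 10⁶ mm⁴

Treat the section as a set of non-overlapping primitives; coordinates are from the bounding-box lower-left.
Vertical leg: 16 × 90, A = 1 440 mm², y = 45 mm, Ī = 972 000 mm⁴.
Horizontal leg (remainder): 79 × 16, A = 1 264 mm², y = 8 mm, Ī = 26 965 mm⁴.
Centroid: ȳ = ΣA·y / ΣA = 27.704 mm.
Transfer each piece to the horizontal axis through the centroid using Ī + A·d² with d = y − 27.704:
  vertical leg: d = 17.296 mm → contributes +1 402 771 mm⁴
  horizontal leg (remainder): d = -19.704 mm → contributes +517 717 mm⁴
Total I = 1 920 489 mm⁴.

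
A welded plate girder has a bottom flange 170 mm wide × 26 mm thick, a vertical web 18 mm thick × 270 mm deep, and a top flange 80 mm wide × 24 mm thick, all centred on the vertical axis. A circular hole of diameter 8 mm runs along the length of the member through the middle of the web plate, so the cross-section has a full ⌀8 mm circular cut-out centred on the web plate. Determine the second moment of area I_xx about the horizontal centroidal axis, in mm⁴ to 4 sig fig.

I_xx ≈ 1.558 × 10⁸ mm⁴

Treat the section as a set of non-overlapping primitives; coordinates are from the bounding-box lower-left.
Bottom plate: 170 × 26, A = 4 420 mm², y = 13 mm, Ī = 248 993 mm⁴.
Web plate: 18 × 270, A = 4 860 mm², y = 161 mm, Ī = 29 524 500 mm⁴.
Top plate: 80 × 24, A = 1 920 mm², y = 308 mm, Ī = 92 160 mm⁴.
Hole (subtracted): ⌀8, A = 50.2655 mm², y = 161 mm, Ī = 201.062 mm⁴.
Centroid: ȳ = ΣA·y / ΣA = 127.643 mm.
Transfer each piece to the horizontal centroidal axis using Ī + A·d² with d = y − 127.643:
  bottom plate: d = -114.643 mm → contributes +58 341 284 mm⁴
  web plate: d = 33.3568 mm → contributes +34 932 121 mm⁴
  top plate: d = 180.357 mm → contributes +62 547 058 mm⁴
  hole: d = 33.3568 mm → contributes −56130.4 mm⁴
Total I = 155 764 333 mm⁴.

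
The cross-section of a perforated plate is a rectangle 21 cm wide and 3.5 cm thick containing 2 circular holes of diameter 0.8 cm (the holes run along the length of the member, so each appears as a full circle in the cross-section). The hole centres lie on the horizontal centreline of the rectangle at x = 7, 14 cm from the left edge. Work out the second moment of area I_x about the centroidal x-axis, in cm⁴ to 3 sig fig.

I_x ≈ 75.0 cm⁴

Treat the section as a set of non-overlapping primitives; coordinates are from the bounding-box lower-left.
Plate: 21 × 3.5, A = 73.5 cm², y = 1.75 cm, Ī = 75.031 cm⁴.
Hole 1 (subtracted): ⌀0.8, A = 0.50265 cm², y = 1.75 cm, Ī = 0.020106 cm⁴.
Hole 2 (subtracted): ⌀0.8, A = 0.50265 cm², y = 1.75 cm, Ī = 0.020106 cm⁴.
By symmetry the centroid is at mid-height, ȳ = 1.75 cm.
All pieces are centred on the centroidal x-axis, so I = ΣĪ (holes subtracted) = 74.991 cm⁴.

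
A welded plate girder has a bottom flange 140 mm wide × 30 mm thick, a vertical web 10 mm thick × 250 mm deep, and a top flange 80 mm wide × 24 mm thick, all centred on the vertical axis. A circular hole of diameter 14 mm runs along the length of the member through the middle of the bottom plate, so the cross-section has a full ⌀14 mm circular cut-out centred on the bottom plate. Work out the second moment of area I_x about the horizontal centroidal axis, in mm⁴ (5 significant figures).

I_x ≈ 1.1789 × 10⁸ mm⁴

Decompose the section into non-overlapping parts with the origin at the bottom-left of its bounding rectangle.
Bottom plate: 140 × 30, A = 4 200 mm², y = 15 mm, Ī = 315 000 mm⁴.
Web plate: 10 × 250, A = 2 500 mm², y = 155 mm, Ī = 13 020 833 mm⁴.
Top plate: 80 × 24, A = 1 920 mm², y = 292 mm, Ī = 92 160 mm⁴.
Hole (subtracted): ⌀14, A = 153.938 mm², y = 15 mm, Ī = 1885.741 mm⁴.
Centroid: ȳ = ΣA·y / ΣA = 119.1618 mm.
Transfer each piece to the horizontal centroidal axis using Ī + A·d² with d = y − 119.1618:
  bottom plate: d = -104.1618 mm → contributes +45 883 632 mm⁴
  web plate: d = 35.83823 mm → contributes +16 231 780 mm⁴
  top plate: d = 172.8382 mm → contributes +57 448 423 mm⁴
  hole: d = -104.1618 mm → contributes −1 672 063 mm⁴
Total I = 117 891 772 mm⁴.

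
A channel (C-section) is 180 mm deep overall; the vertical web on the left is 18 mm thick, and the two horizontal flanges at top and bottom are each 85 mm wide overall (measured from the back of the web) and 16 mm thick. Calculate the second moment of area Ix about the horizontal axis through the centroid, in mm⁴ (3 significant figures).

Split into non-overlapping primitives; take the origin at the lower-left of the bounding box.
Web: 18 × 180, A = 3 240 mm², y = 90 mm, Ī = 8 748 000 mm⁴.
Top flange (beyond web): 67 × 16, A = 1 072 mm², y = 172 mm, Ī = 22 869 mm⁴.
Bottom flange (beyond web): 67 × 16, A = 1 072 mm², y = 8 mm, Ī = 22 869 mm⁴.
By symmetry the centroid is at mid-height, ȳ = 90 mm.
Transfer each piece to the horizontal axis through the centroid using Ī + A·d² with d = y − 90:
  web: d = 0 mm → contributes +8 748 000 mm⁴
  top flange (beyond web): d = 82 mm → contributes +7 230 997 mm⁴
  bottom flange (beyond web): d = -82 mm → contributes +7 230 997 mm⁴
Total I = 23 209 995 mm⁴.

Ix ≈ 2.32 × 10⁷ mm⁴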